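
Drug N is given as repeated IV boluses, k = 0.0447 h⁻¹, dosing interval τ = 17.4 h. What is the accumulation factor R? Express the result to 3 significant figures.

e^(−kτ) = e^(−0.04470 × 17.4) = 0.4594
Accumulation ratio R = 1 / (1 − e^(−kτ)) = 1 / (1 − 0.4594) = 1.850

1.85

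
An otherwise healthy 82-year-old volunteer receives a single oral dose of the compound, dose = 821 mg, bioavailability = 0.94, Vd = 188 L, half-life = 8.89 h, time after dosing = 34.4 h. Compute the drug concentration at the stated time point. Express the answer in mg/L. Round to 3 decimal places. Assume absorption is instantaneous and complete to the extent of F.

0.281 mg/L

Amount reaching circulation = F × Dose = 0.94 × 821.0 = 771.7 mg
C₀ = F·Dose / Vd = 771.7 / 188 = 4.105 mg/L
k = ln2 / t½ = 0.693147 / 8.89 = 0.07797 h⁻¹
C = C₀ · e^(−k·t) = 4.105 × e^(−0.07797 × 34.4)
  = 4.105 × 0.06841 = 0.2808 mg/L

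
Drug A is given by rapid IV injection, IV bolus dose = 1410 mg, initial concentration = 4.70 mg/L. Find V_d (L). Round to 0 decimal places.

Vd = Dose / C₀ = 1410 / 4.70 = 300.0 L

300 L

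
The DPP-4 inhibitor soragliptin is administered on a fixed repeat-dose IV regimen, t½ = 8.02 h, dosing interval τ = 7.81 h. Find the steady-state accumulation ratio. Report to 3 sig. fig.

2.04

k = ln2 / t½ = 0.693147 / 8.02 = 0.08643 h⁻¹
e^(−kτ) = e^(−0.08643 × 7.81) = 0.5091
Accumulation ratio R = 1 / (1 − e^(−kτ)) = 1 / (1 − 0.5091) = 2.037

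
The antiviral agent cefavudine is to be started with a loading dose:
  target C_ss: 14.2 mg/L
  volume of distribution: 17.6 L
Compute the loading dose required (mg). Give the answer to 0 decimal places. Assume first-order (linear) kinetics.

LD = Css × Vd = 14.2 × 17.6 = 249.9 mg

250 mg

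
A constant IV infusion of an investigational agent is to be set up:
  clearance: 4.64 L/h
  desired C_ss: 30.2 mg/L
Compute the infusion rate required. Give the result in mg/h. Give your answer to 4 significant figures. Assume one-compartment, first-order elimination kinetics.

140.1 mg/h

At steady state, infusion rate R₀ = Css × CL = 30.2 × 4.640 = 140.1 mg/h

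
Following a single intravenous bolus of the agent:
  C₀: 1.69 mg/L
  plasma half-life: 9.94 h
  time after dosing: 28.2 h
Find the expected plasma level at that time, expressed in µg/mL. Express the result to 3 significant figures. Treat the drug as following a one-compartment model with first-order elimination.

k = ln2 / t½ = 0.693147 / 9.94 = 0.06973 h⁻¹
C = C₀ · e^(−k·t) = 1.690 × e^(−0.06973 × 28.2)
  = 1.690 × 0.1400 = 0.2366 mg/L
(0.2366 mg/L = 0.2366 µg/mL)

0.237 µg/mL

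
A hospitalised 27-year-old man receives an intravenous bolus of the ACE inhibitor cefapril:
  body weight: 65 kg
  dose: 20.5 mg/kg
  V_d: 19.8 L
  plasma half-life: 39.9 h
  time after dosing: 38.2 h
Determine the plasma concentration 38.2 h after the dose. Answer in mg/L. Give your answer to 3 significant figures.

Total dose = 20.5 × 65 = 1333 mg
C₀ = Dose / Vd = 1333 / 19.8 = 67.32 mg/L
k = ln2 / t½ = 0.693147 / 39.9 = 0.01737 h⁻¹
C = C₀ · e^(−k·t) = 67.32 × e^(−0.01737 × 38.2)
  = 67.32 × 0.5150 = 34.67 mg/L

34.7 mg/L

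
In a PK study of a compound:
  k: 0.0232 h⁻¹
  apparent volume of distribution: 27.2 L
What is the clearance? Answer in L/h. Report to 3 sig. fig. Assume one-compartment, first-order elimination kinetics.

0.631 L/h

CL = k × Vd = 0.0232 × 27.2 = 0.6310 L/h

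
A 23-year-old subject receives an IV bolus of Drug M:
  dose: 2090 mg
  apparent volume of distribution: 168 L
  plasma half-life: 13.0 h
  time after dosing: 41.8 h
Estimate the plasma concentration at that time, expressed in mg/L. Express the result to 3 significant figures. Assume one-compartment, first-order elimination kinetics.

C₀ = Dose / Vd = 2090 / 168 = 12.44 mg/L
k = ln2 / t½ = 0.693147 / 13.0 = 0.05332 h⁻¹
C = C₀ · e^(−k·t) = 12.44 × e^(−0.05332 × 41.8)
  = 12.44 × 0.1077 = 1.340 mg/L

1.34 mg/L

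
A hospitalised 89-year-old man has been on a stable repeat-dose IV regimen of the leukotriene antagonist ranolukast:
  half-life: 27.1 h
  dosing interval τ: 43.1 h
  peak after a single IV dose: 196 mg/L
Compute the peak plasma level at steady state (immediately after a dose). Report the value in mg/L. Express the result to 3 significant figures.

293 mg/L

k = ln2 / t½ = 0.693147 / 27.1 = 0.02558 h⁻¹
e^(−kτ) = e^(−0.02558 × 43.1) = 0.3320
Accumulation ratio R = 1 / (1 − e^(−kτ)) = 1 / (1 − 0.3320) = 1.497
Steady-state peak = C₀ × R = 196 × 1.497 = 293.4 mg/L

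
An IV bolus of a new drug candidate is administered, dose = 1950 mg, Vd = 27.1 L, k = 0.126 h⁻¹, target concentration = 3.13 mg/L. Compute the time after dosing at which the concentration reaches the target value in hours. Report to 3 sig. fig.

C₀ = Dose / Vd = 1950 / 27.1 = 71.96 mg/L
t = ln(C₀ / C) / k = ln(71.96 / 3.13) / 0.1260
  = ln(22.99) / 0.1260 = 3.135 / 0.1260 = 24.88 h

24.9 h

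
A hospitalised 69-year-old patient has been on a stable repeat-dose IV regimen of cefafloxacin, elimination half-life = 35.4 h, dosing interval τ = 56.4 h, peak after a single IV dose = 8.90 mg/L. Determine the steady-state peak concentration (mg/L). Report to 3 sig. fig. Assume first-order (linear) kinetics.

13.3 mg/L

k = ln2 / t½ = 0.693147 / 35.4 = 0.01958 h⁻¹
e^(−kτ) = e^(−0.01958 × 56.4) = 0.3314
Accumulation ratio R = 1 / (1 − e^(−kτ)) = 1 / (1 − 0.3314) = 1.496
Steady-state peak = C₀ × R = 8.90 × 1.496 = 13.31 mg/L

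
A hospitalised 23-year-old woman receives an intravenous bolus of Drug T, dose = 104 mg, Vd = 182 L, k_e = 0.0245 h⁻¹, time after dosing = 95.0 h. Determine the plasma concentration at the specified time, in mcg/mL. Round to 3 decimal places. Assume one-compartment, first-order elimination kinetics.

0.056 mcg/mL

C₀ = Dose / Vd = 104.0 / 182 = 0.5714 mg/L
C = C₀ · e^(−k·t) = 0.5714 × e^(−0.02450 × 95.0)
  = 0.5714 × 0.09754 = 0.05573 mg/L
(0.05573 mg/L = 0.05573 mcg/mL)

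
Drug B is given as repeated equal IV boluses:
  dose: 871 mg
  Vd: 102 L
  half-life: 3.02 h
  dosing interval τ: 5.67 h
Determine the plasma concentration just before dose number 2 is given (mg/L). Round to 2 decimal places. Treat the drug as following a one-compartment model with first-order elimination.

C₀ per dose = Dose / Vd = 871 / 102 = 8.539 mg/L
k = ln2 / t½ = 0.693147 / 3.02 = 0.2295 h⁻¹
Fraction remaining after one interval: r = e^(−kτ) = e^(−0.2295 × 5.67) = 0.2722
Before dose 2, 1 dose has been given (aged 1τ).
C_trough = C₀ × r = 8.539 × 0.2722 = 2.324 mg/L

2.32 mg/L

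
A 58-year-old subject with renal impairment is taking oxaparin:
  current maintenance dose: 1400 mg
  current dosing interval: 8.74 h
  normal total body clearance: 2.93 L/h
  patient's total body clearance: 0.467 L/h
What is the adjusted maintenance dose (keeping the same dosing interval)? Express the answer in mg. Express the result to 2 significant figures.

To keep the same average steady-state level, dosing rate must scale with clearance.
CL ratio = 0.467 / 2.93 = 0.1594
New dose (same interval) = 1400 × 0.1594 = 223.2 mg

220 mg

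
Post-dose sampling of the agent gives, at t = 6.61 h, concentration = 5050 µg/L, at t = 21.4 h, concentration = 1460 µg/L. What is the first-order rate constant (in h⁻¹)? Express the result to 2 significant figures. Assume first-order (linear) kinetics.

k = ln(C₁/C₂) / (t₂ − t₁) = ln(5050/1460) / (21.4 − 6.61)
  = 1.241 / 14.79 = 0.08391 h⁻¹

0.084 h⁻¹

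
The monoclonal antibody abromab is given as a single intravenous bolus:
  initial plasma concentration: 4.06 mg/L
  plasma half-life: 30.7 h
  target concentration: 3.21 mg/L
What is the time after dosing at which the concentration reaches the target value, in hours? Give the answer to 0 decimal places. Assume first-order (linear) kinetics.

k = ln2 / t½ = 0.693147 / 30.7 = 0.02258 h⁻¹
t = ln(C₀ / C) / k = ln(4.060 / 3.21) / 0.02258
  = ln(1.265) / 0.02258 = 0.2351 / 0.02258 = 10.41 h

10 h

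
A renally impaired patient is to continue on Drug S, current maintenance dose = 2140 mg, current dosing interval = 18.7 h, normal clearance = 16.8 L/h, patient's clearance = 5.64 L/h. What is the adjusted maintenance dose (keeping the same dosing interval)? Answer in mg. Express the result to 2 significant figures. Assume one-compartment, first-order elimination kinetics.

To keep the same average steady-state level, dosing rate must scale with clearance.
CL ratio = 5.64 / 16.8 = 0.3357
New dose (same interval) = 2140 × 0.3357 = 718.4 mg

720 mg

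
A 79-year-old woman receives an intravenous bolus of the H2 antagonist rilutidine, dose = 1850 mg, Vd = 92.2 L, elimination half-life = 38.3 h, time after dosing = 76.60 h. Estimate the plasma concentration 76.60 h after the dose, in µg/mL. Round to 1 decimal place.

5.0 µg/mL

C₀ = Dose / Vd = 1850 / 92.2 = 20.07 mg/L
k = ln2 / t½ = 0.693147 / 38.3 = 0.01810 h⁻¹
t / t½ = 76.60 / 38.3 = 2 half-lives
C = C₀ × (1/2)^2 = 20.07 × 0.2500 = 5.018 mg/L
(5.018 mg/L = 5.018 µg/mL)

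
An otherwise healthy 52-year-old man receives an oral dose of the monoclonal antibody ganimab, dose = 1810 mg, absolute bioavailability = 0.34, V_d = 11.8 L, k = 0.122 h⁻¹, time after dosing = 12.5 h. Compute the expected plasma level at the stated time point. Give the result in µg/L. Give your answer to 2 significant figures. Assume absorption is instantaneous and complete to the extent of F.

Amount reaching circulation = F × Dose = 0.34 × 1810 = 615.4 mg
C₀ = F·Dose / Vd = 615.4 / 11.8 = 52.15 mg/L
C = C₀ · e^(−k·t) = 52.15 × e^(−0.1220 × 12.5)
  = 52.15 × 0.2176 = 11.35 mg/L
Convert: 11.35 mg/L × 1000 = 11350 µg/L

11000 µg/L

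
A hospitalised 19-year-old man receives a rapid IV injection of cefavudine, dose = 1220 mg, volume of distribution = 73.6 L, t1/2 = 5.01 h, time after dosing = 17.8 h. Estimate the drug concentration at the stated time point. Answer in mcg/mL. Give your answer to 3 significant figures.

C₀ = Dose / Vd = 1220 / 73.6 = 16.58 mg/L
k = ln2 / t½ = 0.693147 / 5.01 = 0.1384 h⁻¹
C = C₀ · e^(−k·t) = 16.58 × e^(−0.1384 × 17.8)
  = 16.58 × 0.08513 = 1.411 mg/L
(1.411 mg/L = 1.411 mcg/mL)

1.41 mcg/mL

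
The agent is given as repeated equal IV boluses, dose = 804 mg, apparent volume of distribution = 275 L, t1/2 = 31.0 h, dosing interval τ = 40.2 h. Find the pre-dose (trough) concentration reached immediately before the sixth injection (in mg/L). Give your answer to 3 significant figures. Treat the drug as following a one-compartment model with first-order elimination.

1.98 mg/L

C₀ per dose = Dose / Vd = 804 / 275 = 2.924 mg/L
k = ln2 / t½ = 0.693147 / 31.0 = 0.02236 h⁻¹
Fraction remaining after one interval: r = e^(−kτ) = e^(−0.02236 × 40.2) = 0.4070
Before dose 6, 5 doses have been given (aged 1τ, 2τ, 3τ, 4τ, 5τ).
C_trough = C₀ × (r + r² + … + r^5) = C₀ × r(1−r^5)/(1−r)
        = 2.924 × 0.4070 × (1 − 0.01117) / (1 − 0.4070) = 1.984 mg/L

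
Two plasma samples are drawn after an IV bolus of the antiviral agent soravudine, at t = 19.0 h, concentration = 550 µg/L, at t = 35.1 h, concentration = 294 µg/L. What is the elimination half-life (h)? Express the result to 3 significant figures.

17.8 h

k = ln(C₁/C₂) / (t₂ − t₁) = ln(550/294) / (35.1 − 19.0)
  = 0.6263 / 16.10 = 0.03890 h⁻¹
t½ = ln2 / k = 0.693147 / 0.03890 = 17.82 h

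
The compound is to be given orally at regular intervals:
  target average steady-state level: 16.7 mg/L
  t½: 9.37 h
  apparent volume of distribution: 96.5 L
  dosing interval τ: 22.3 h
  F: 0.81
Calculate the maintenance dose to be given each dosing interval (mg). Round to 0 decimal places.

3282 mg

k = ln2 / t½ = 0.693147 / 9.37 = 0.07398 h⁻¹
CL = k × Vd = 0.07398 × 96.5 = 7.139 L/h
At steady state, F × (Dose/τ) = Css × CL.
Dose = Css × CL × τ / F = 16.7 × 7.139 × 22.3 / 0.81 = 3282 mg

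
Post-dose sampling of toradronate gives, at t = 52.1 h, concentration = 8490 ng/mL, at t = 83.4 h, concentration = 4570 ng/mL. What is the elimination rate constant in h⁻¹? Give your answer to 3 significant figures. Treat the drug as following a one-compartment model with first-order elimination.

k = ln(C₁/C₂) / (t₂ − t₁) = ln(8490/4570) / (83.4 − 52.1)
  = 0.6194 / 31.30 = 0.01979 h⁻¹

0.0198 h⁻¹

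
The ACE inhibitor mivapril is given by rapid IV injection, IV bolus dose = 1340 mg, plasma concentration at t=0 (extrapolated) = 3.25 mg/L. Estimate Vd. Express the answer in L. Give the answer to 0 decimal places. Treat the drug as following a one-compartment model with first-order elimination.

412 L

Vd = Dose / C₀ = 1340 / 3.25 = 412.3 L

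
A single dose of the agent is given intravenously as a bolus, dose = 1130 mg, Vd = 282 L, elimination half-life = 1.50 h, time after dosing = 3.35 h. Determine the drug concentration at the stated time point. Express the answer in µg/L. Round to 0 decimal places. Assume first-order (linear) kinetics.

852 µg/L

C₀ = Dose / Vd = 1130 / 282 = 4.007 mg/L
k = ln2 / t½ = 0.693147 / 1.50 = 0.4621 h⁻¹
C = C₀ · e^(−k·t) = 4.007 × e^(−0.4621 × 3.35)
  = 4.007 × 0.2127 = 0.8523 mg/L
Convert: 0.8523 mg/L × 1000 = 852.3 µg/L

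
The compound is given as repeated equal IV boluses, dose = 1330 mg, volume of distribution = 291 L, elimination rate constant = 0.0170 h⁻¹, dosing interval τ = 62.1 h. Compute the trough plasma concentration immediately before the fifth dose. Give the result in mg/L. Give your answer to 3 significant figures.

C₀ per dose = Dose / Vd = 1330 / 291 = 4.570 mg/L
Fraction remaining after one interval: r = e^(−kτ) = e^(−0.01700 × 62.1) = 0.3479
Before dose 5, 4 doses have been given (aged 1τ, 2τ, 3τ, 4τ).
C_trough = C₀ × (r + r² + … + r^4) = C₀ × r(1−r^4)/(1−r)
        = 4.570 × 0.3479 × (1 − 0.01465) / (1 − 0.3479) = 2.402 mg/L

2.40 mg/L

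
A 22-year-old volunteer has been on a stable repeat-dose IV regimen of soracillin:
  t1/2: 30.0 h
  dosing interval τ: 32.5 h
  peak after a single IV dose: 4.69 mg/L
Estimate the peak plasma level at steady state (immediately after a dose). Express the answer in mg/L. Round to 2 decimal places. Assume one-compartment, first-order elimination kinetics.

8.88 mg/L

k = ln2 / t½ = 0.693147 / 30.0 = 0.02310 h⁻¹
e^(−kτ) = e^(−0.02310 × 32.5) = 0.4720
Accumulation ratio R = 1 / (1 − e^(−kτ)) = 1 / (1 − 0.4720) = 1.894
Steady-state peak = C₀ × R = 4.69 × 1.894 = 8.883 mg/L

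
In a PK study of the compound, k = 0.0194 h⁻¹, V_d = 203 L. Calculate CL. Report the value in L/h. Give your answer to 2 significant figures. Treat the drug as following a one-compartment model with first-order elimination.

3.9 L/h

CL = k × Vd = 0.0194 × 203 = 3.938 L/h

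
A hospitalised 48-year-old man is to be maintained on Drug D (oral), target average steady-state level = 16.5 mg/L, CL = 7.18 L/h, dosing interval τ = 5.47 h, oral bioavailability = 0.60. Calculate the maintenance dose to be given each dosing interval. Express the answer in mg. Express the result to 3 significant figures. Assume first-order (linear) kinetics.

At steady state, F × (Dose/τ) = Css × CL.
Dose = Css × CL × τ / F = 16.5 × 7.180 × 5.47 / 0.60 = 1080 mg

1080 mg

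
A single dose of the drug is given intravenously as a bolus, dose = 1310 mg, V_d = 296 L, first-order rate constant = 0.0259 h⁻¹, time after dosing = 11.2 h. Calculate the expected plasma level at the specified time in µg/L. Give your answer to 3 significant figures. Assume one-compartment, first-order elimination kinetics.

C₀ = Dose / Vd = 1310 / 296 = 4.426 mg/L
C = C₀ · e^(−k·t) = 4.426 × e^(−0.02590 × 11.2)
  = 4.426 × 0.7482 = 3.312 mg/L
Convert: 3.312 mg/L × 1000 = 3312 µg/L

3310 µg/L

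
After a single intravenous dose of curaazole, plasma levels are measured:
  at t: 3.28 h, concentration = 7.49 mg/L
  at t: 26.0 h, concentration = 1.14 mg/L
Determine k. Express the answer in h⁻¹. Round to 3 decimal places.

0.083 h⁻¹

k = ln(C₁/C₂) / (t₂ − t₁) = ln(7.49/1.14) / (26.0 − 3.28)
  = 1.883 / 22.72 = 0.08288 h⁻¹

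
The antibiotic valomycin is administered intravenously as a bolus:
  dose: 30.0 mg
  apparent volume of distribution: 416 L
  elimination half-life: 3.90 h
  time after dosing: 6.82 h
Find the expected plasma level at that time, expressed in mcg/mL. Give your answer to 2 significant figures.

C₀ = Dose / Vd = 30.00 / 416 = 0.07212 mg/L
k = ln2 / t½ = 0.693147 / 3.90 = 0.1777 h⁻¹
C = C₀ · e^(−k·t) = 0.07212 × e^(−0.1777 × 6.82)
  = 0.07212 × 0.2976 = 0.02146 mg/L
(0.02146 mg/L = 0.02146 mcg/mL)

0.021 mcg/mL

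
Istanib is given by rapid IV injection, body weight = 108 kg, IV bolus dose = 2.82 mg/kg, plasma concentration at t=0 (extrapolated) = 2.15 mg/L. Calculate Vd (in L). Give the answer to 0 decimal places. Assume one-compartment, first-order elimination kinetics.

142 L

Dose = 2.82 × 108 = 304.6 mg
Vd = Dose / C₀ = 304.6 / 2.15 = 141.7 L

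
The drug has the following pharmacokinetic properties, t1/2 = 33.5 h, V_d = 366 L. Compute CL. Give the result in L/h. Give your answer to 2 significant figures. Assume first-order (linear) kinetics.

k = ln2 / t½ = 0.693147 / 33.5 = 0.02069 h⁻¹
CL = k × Vd = 0.02069 × 366 = 7.573 L/h

7.6 L/h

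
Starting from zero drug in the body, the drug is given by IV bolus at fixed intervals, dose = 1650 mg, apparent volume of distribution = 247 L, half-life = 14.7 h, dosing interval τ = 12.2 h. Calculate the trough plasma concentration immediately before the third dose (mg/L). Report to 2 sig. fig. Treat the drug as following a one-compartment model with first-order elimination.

5.9 mg/L

C₀ per dose = Dose / Vd = 1650 / 247 = 6.680 mg/L
k = ln2 / t½ = 0.693147 / 14.7 = 0.04715 h⁻¹
Fraction remaining after one interval: r = e^(−kτ) = e^(−0.04715 × 12.2) = 0.5626
Before dose 3, 2 doses have been given (aged 1τ, 2τ).
C_trough = C₀ × (r + r²) = 6.680 × (0.5626 + 0.3165) = 5.872 mg/L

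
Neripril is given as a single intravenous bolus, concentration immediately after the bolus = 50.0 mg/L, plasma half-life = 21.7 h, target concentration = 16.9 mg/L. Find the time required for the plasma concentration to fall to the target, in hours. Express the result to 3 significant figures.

k = ln2 / t½ = 0.693147 / 21.7 = 0.03194 h⁻¹
t = ln(C₀ / C) / k = ln(50.00 / 16.9) / 0.03194
  = ln(2.959) / 0.03194 = 1.085 / 0.03194 = 33.97 h

34.0 h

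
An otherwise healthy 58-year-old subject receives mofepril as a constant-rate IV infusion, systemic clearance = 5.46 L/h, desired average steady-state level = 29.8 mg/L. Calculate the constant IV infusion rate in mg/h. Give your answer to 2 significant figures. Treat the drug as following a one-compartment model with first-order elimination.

At steady state, infusion rate R₀ = Css × CL = 29.8 × 5.460 = 162.7 mg/h

160 mg/h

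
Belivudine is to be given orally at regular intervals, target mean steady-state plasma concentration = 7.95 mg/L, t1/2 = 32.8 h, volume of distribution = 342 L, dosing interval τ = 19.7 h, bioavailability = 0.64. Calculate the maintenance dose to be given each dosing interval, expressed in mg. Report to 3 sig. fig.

k = ln2 / t½ = 0.693147 / 32.8 = 0.02113 h⁻¹
CL = k × Vd = 0.02113 × 342 = 7.226 L/h
At steady state, F × (Dose/τ) = Css × CL.
Dose = Css × CL × τ / F = 7.95 × 7.226 × 19.7 / 0.64 = 1768 mg

1770 mg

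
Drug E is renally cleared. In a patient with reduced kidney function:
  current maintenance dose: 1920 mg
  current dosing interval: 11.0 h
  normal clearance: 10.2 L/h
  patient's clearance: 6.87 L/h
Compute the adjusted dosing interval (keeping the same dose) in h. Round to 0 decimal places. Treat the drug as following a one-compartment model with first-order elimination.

To keep the same average steady-state level, dosing rate must scale with clearance.
CL ratio = 6.87 / 10.2 = 0.6735
New interval (same dose) = 11.0 / 0.6735 = 16.33 h

16 h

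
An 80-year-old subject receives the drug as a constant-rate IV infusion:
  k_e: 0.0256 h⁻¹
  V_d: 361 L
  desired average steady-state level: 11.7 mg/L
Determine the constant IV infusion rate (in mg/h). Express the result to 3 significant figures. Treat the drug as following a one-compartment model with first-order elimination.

CL = k × Vd = 0.02560 × 361 = 9.242 L/h
At steady state, infusion rate R₀ = Css × CL = 11.7 × 9.242 = 108.1 mg/h

108 mg/h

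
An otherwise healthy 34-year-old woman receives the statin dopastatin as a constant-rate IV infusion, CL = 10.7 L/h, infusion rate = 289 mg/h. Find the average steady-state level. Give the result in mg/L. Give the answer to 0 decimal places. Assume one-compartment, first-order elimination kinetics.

27 mg/L

At steady state Css = R₀ / CL = 289 / 10.70 = 27.01 mg/L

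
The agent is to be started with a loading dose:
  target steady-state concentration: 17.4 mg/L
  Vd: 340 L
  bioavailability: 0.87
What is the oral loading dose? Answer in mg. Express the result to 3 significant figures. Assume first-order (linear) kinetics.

6800 mg

LD = Css × Vd / F = 17.4 × 340 / 0.87 = 6800 mg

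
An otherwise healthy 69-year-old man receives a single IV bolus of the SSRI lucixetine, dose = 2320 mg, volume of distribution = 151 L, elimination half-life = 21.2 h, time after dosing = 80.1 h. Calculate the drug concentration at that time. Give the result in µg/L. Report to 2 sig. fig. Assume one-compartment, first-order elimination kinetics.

C₀ = Dose / Vd = 2320 / 151 = 15.36 mg/L
k = ln2 / t½ = 0.693147 / 21.2 = 0.03270 h⁻¹
C = C₀ · e^(−k·t) = 15.36 × e^(−0.03270 × 80.1)
  = 15.36 × 0.07286 = 1.119 mg/L
Convert: 1.119 mg/L × 1000 = 1119 µg/L

1100 µg/L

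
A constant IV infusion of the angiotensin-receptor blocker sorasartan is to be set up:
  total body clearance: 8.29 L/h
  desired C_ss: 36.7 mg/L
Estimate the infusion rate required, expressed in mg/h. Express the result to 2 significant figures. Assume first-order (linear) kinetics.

At steady state, infusion rate R₀ = Css × CL = 36.7 × 8.290 = 304.2 mg/h

300 mg/h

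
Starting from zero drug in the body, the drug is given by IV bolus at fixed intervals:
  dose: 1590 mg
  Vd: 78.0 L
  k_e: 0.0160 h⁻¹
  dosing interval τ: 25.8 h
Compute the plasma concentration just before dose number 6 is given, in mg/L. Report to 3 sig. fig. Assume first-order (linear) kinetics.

C₀ per dose = Dose / Vd = 1590 / 78.0 = 20.38 mg/L
Fraction remaining after one interval: r = e^(−kτ) = e^(−0.01600 × 25.8) = 0.6618
Before dose 6, 5 doses have been given (aged 1τ, 2τ, 3τ, 4τ, 5τ).
C_trough = C₀ × (r + r² + … + r^5) = C₀ × r(1−r^5)/(1−r)
        = 20.38 × 0.6618 × (1 − 0.1270) / (1 − 0.6618) = 34.82 mg/L

34.8 mg/L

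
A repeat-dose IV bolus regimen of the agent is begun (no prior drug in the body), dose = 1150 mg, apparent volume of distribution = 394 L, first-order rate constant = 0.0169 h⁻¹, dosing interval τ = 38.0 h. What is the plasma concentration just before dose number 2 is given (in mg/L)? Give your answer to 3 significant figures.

1.54 mg/L

C₀ per dose = Dose / Vd = 1150 / 394 = 2.919 mg/L
Fraction remaining after one interval: r = e^(−kτ) = e^(−0.01690 × 38.0) = 0.5261
Before dose 2, 1 dose has been given (aged 1τ).
C_trough = C₀ × r = 2.919 × 0.5261 = 1.536 mg/L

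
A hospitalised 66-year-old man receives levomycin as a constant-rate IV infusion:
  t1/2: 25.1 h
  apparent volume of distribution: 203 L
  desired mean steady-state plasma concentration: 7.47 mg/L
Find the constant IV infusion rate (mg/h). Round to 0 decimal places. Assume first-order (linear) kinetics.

42 mg/h

k = ln2 / t½ = 0.693147 / 25.1 = 0.02762 h⁻¹
CL = k × Vd = 0.02762 × 203 = 5.607 L/h
At steady state, infusion rate R₀ = Css × CL = 7.47 × 5.607 = 41.88 mg/h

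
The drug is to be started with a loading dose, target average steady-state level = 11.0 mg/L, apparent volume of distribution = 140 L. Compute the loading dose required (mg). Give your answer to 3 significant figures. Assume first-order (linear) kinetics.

1540 mg

LD = Css × Vd = 11.0 × 140 = 1540 mg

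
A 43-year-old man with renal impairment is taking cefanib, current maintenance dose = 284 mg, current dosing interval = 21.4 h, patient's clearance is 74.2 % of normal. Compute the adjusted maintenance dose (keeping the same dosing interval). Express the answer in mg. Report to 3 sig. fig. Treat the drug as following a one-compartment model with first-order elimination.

To keep the same average steady-state level, dosing rate must scale with clearance.
CL ratio = 74.2 / 100 = 0.7420
New dose (same interval) = 284 × 0.7420 = 210.7 mg

211 mg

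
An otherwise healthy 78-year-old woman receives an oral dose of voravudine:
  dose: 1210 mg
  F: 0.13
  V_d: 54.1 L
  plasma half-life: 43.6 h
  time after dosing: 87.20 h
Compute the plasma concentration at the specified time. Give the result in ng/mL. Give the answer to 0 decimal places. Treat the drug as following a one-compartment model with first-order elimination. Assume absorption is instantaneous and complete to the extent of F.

727 ng/mL

Amount reaching circulation = F × Dose = 0.13 × 1210 = 157.3 mg
C₀ = F·Dose / Vd = 157.3 / 54.1 = 2.908 mg/L
k = ln2 / t½ = 0.693147 / 43.6 = 0.01590 h⁻¹
t / t½ = 87.20 / 43.6 = 2 half-lives
C = C₀ × (1/2)^2 = 2.908 × 0.2500 = 0.7270 mg/L
Convert: 0.7270 mg/L × 1000 = 727.0 ng/mL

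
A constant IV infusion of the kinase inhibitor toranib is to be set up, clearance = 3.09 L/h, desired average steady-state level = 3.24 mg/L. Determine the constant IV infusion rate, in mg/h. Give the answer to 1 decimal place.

At steady state, infusion rate R₀ = Css × CL = 3.24 × 3.090 = 10.01 mg/h

10.0 mg/h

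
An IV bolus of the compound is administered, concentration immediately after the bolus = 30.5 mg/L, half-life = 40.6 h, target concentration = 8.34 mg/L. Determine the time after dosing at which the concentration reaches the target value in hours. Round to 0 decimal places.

76 h

k = ln2 / t½ = 0.693147 / 40.6 = 0.01707 h⁻¹
t = ln(C₀ / C) / k = ln(30.50 / 8.34) / 0.01707
  = ln(3.657) / 0.01707 = 1.297 / 0.01707 = 75.98 h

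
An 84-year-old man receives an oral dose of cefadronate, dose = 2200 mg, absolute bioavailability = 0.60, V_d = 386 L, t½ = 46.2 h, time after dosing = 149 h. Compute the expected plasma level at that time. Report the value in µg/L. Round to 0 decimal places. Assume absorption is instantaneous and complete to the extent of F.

366 µg/L

Amount reaching circulation = F × Dose = 0.60 × 2200 = 1320 mg
C₀ = F·Dose / Vd = 1320 / 386 = 3.420 mg/L
k = ln2 / t½ = 0.693147 / 46.2 = 0.01500 h⁻¹
C = C₀ · e^(−k·t) = 3.420 × e^(−0.01500 × 149)
  = 3.420 × 0.1070 = 0.3659 mg/L
Convert: 0.3659 mg/L × 1000 = 365.9 µg/L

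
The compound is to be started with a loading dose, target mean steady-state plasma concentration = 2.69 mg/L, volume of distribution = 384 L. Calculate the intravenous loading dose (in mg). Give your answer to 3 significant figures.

LD = Css × Vd = 2.69 × 384 = 1033 mg

1030 mg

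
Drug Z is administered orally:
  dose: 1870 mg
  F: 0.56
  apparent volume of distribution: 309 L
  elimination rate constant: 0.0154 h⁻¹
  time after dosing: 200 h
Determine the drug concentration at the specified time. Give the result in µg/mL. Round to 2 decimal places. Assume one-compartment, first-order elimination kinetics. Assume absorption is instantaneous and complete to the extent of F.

0.16 µg/mL

Amount reaching circulation = F × Dose = 0.56 × 1870 = 1047 mg
C₀ = F·Dose / Vd = 1047 / 309 = 3.388 mg/L
C = C₀ · e^(−k·t) = 3.388 × e^(−0.01540 × 200)
  = 3.388 × 0.04596 = 0.1557 mg/L
(0.1557 mg/L = 0.1557 µg/mL)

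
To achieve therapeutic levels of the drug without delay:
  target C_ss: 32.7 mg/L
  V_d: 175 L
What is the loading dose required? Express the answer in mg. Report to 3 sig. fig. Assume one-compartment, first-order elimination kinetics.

LD = Css × Vd = 32.7 × 175 = 5723 mg

5720 mg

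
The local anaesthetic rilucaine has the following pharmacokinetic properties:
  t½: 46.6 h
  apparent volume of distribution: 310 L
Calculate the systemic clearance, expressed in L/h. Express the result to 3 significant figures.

k = ln2 / t½ = 0.693147 / 46.6 = 0.01487 h⁻¹
CL = k × Vd = 0.01487 × 310 = 4.610 L/h

4.61 L/h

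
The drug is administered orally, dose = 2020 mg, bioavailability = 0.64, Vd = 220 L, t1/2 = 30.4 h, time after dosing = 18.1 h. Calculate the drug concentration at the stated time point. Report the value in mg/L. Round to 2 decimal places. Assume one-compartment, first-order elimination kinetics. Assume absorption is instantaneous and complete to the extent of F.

3.89 mg/L

Amount reaching circulation = F × Dose = 0.64 × 2020 = 1293 mg
C₀ = F·Dose / Vd = 1293 / 220 = 5.877 mg/L
k = ln2 / t½ = 0.693147 / 30.4 = 0.02280 h⁻¹
C = C₀ · e^(−k·t) = 5.877 × e^(−0.02280 × 18.1)
  = 5.877 × 0.6619 = 3.890 mg/L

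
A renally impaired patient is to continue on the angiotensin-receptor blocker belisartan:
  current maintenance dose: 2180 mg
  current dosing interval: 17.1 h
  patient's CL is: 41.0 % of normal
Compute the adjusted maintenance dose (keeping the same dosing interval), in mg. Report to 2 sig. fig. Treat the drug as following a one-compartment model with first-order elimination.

890 mg

To keep the same average steady-state level, dosing rate must scale with clearance.
CL ratio = 41.0 / 100 = 0.4100
New dose (same interval) = 2180 × 0.4100 = 893.8 mg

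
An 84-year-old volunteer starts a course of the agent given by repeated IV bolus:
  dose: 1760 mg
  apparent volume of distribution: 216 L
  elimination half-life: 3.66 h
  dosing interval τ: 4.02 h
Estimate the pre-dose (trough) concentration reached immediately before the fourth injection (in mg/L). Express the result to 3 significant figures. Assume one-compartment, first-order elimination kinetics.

6.41 mg/L

C₀ per dose = Dose / Vd = 1760 / 216 = 8.148 mg/L
k = ln2 / t½ = 0.693147 / 3.66 = 0.1894 h⁻¹
Fraction remaining after one interval: r = e^(−kτ) = e^(−0.1894 × 4.02) = 0.4670
Before dose 4, 3 doses have been given (aged 1τ, 2τ, 3τ).
C_trough = C₀ × (r + r² + … + r^3) = C₀ × r(1−r^3)/(1−r)
        = 8.148 × 0.4670 × (1 − 0.1018) / (1 − 0.4670) = 6.412 mg/L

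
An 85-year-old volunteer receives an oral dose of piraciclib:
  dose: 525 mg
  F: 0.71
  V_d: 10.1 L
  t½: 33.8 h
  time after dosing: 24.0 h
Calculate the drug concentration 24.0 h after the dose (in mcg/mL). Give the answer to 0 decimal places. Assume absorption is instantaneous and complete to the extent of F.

23 mcg/mL

Amount reaching circulation = F × Dose = 0.71 × 525.0 = 372.8 mg
C₀ = F·Dose / Vd = 372.8 / 10.1 = 36.91 mg/L
k = ln2 / t½ = 0.693147 / 33.8 = 0.02051 h⁻¹
C = C₀ · e^(−k·t) = 36.91 × e^(−0.02051 × 24.0)
  = 36.91 × 0.6113 = 22.56 mg/L
(22.56 mg/L = 22.56 mcg/mL)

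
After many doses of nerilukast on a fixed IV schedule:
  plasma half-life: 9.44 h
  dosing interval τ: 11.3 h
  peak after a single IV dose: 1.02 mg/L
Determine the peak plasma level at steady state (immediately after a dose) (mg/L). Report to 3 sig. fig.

k = ln2 / t½ = 0.693147 / 9.44 = 0.07343 h⁻¹
e^(−kτ) = e^(−0.07343 × 11.3) = 0.4362
Accumulation ratio R = 1 / (1 − e^(−kτ)) = 1 / (1 − 0.4362) = 1.774
Steady-state peak = C₀ × R = 1.02 × 1.774 = 1.809 mg/L

1.81 mg/L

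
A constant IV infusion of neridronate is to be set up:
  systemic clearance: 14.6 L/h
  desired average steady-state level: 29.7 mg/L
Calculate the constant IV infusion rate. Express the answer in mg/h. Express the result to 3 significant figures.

At steady state, infusion rate R₀ = Css × CL = 29.7 × 14.60 = 433.6 mg/h

434 mg/h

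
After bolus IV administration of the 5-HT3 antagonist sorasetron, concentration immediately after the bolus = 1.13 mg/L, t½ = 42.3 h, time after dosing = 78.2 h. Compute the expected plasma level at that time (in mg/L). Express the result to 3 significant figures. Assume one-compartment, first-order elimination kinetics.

0.314 mg/L

k = ln2 / t½ = 0.693147 / 42.3 = 0.01639 h⁻¹
C = C₀ · e^(−k·t) = 1.130 × e^(−0.01639 × 78.2)
  = 1.130 × 0.2776 = 0.3137 mg/L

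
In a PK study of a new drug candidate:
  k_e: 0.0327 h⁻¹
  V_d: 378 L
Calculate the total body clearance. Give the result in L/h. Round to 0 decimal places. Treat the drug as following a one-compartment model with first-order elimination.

CL = k × Vd = 0.0327 × 378 = 12.36 L/h

12 L/h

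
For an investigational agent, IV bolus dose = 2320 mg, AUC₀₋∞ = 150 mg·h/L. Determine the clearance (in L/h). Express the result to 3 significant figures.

CL = Dose / AUC = 2320 / 150 = 15.47 L/h

15.5 L/h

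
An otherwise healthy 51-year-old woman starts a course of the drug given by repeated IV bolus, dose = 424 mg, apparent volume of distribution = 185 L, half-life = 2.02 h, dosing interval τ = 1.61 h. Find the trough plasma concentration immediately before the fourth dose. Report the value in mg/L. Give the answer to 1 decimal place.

C₀ per dose = Dose / Vd = 424 / 185 = 2.292 mg/L
k = ln2 / t½ = 0.693147 / 2.02 = 0.3431 h⁻¹
Fraction remaining after one interval: r = e^(−kτ) = e^(−0.3431 × 1.61) = 0.5756
Before dose 4, 3 doses have been given (aged 1τ, 2τ, 3τ).
C_trough = C₀ × (r + r² + … + r^3) = C₀ × r(1−r^3)/(1−r)
        = 2.292 × 0.5756 × (1 − 0.1907) / (1 − 0.5756) = 2.516 mg/L

2.5 mg/L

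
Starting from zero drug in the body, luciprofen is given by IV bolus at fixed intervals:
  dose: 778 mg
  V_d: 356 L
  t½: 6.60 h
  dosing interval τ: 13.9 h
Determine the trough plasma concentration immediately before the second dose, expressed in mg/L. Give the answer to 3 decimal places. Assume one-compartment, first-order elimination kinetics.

0.508 mg/L

C₀ per dose = Dose / Vd = 778 / 356 = 2.185 mg/L
k = ln2 / t½ = 0.693147 / 6.60 = 0.1050 h⁻¹
Fraction remaining after one interval: r = e^(−kτ) = e^(−0.1050 × 13.9) = 0.2324
Before dose 2, 1 dose has been given (aged 1τ).
C_trough = C₀ × r = 2.185 × 0.2324 = 0.5078 mg/L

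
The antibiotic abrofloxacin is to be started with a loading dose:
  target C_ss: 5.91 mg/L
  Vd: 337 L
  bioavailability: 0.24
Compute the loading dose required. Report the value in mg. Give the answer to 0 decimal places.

LD = Css × Vd / F = 5.91 × 337 / 0.24 = 8299 mg

8299 mg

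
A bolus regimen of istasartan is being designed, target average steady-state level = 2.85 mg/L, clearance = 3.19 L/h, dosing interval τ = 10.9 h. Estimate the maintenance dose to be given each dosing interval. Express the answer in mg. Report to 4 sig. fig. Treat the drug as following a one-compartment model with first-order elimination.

At steady state, Dose/τ = Css × CL.
Dose = Css × CL × τ = 2.85 × 3.190 × 10.9 = 99.10 mg

99.10 mg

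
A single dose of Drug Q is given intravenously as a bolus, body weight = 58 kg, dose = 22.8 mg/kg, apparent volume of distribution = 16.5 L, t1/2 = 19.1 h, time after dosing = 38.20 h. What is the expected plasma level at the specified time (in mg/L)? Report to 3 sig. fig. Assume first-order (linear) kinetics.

20.0 mg/L

Total dose = 22.8 × 58 = 1322 mg
C₀ = Dose / Vd = 1322 / 16.5 = 80.12 mg/L
k = ln2 / t½ = 0.693147 / 19.1 = 0.03629 h⁻¹
t / t½ = 38.20 / 19.1 = 2 half-lives
C = C₀ × (1/2)^2 = 80.12 × 0.2500 = 20.03 mg/L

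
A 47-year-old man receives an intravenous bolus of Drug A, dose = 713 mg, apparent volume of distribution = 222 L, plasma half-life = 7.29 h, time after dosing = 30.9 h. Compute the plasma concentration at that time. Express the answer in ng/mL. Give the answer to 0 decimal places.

170 ng/mL

C₀ = Dose / Vd = 713.0 / 222 = 3.212 mg/L
k = ln2 / t½ = 0.693147 / 7.29 = 0.09508 h⁻¹
C = C₀ · e^(−k·t) = 3.212 × e^(−0.09508 × 30.9)
  = 3.212 × 0.05297 = 0.1701 mg/L
Convert: 0.1701 mg/L × 1000 = 170.1 ng/mL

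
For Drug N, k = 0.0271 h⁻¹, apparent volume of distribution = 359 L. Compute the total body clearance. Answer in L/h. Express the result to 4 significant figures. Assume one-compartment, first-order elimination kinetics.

CL = k × Vd = 0.0271 × 359 = 9.729 L/h

9.729 L/h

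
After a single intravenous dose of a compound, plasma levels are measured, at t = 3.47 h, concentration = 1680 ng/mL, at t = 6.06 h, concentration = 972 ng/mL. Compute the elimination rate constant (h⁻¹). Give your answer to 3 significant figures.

k = ln(C₁/C₂) / (t₂ − t₁) = ln(1680/972) / (6.06 − 3.47)
  = 0.5472 / 2.590 = 0.2113 h⁻¹

0.211 h⁻¹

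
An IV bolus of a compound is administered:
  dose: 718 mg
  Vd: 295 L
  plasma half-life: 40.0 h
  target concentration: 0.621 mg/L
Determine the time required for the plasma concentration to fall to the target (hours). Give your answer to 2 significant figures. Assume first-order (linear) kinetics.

C₀ = Dose / Vd = 718.0 / 295 = 2.434 mg/L
k = ln2 / t½ = 0.693147 / 40.0 = 0.01733 h⁻¹
t = ln(C₀ / C) / k = ln(2.434 / 0.621) / 0.01733
  = ln(3.919) / 0.01733 = 1.366 / 0.01733 = 78.82 h

79 h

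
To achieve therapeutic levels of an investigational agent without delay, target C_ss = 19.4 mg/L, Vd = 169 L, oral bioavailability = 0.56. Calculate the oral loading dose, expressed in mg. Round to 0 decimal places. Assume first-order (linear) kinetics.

LD = Css × Vd / F = 19.4 × 169 / 0.56 = 5855 mg

5855 mg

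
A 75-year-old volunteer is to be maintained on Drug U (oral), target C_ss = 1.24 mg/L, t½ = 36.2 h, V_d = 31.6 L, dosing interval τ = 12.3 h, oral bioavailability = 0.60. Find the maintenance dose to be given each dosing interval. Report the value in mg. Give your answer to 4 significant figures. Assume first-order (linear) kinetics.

k = ln2 / t½ = 0.693147 / 36.2 = 0.01915 h⁻¹
CL = k × Vd = 0.01915 × 31.6 = 0.6051 L/h
At steady state, F × (Dose/τ) = Css × CL.
Dose = Css × CL × τ / F = 1.24 × 0.6051 × 12.3 / 0.60 = 15.38 mg

15.38 mg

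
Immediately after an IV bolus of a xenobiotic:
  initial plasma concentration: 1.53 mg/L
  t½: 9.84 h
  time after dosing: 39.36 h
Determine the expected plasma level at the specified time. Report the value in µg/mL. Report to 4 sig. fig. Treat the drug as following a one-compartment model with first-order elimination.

0.09563 µg/mL

k = ln2 / t½ = 0.693147 / 9.84 = 0.07044 h⁻¹
t / t½ = 39.36 / 9.84 = 4 half-lives
C = C₀ × (1/2)^4 = 1.530 × 0.06250 = 0.09563 mg/L
(0.09563 mg/L = 0.09563 µg/mL)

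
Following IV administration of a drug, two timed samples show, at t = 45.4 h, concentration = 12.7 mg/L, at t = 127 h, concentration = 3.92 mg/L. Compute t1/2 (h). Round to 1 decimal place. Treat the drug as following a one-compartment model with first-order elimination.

48.1 h

k = ln(C₁/C₂) / (t₂ − t₁) = ln(12.7/3.92) / (127 − 45.4)
  = 1.176 / 81.60 = 0.01441 h⁻¹
t½ = ln2 / k = 0.693147 / 0.01441 = 48.10 h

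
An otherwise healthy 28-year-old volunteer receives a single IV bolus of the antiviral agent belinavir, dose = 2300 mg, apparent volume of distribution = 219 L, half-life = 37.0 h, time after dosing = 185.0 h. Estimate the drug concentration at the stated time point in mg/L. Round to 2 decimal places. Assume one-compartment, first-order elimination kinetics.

C₀ = Dose / Vd = 2300 / 219 = 10.50 mg/L
k = ln2 / t½ = 0.693147 / 37.0 = 0.01873 h⁻¹
t / t½ = 185.0 / 37.0 = 5 half-lives
C = C₀ × (1/2)^5 = 10.50 × 0.03125 = 0.3281 mg/L

0.33 mg/L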